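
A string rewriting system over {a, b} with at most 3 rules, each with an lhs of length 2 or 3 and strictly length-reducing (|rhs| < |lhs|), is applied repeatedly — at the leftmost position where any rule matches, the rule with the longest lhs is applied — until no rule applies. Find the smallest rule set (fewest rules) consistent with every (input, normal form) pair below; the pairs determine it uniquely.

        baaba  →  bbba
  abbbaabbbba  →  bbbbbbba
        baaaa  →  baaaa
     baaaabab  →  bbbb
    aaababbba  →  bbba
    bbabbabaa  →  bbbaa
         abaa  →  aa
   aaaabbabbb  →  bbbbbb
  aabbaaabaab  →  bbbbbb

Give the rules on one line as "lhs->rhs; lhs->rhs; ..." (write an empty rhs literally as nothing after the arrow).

  | baaba => bbba
  | abbbaabbbba => bbaabbbba => bbbbbbba
  | baaaa
  | baaaabab => baabbab => bbbbab => bbbb

aab->bb; ab->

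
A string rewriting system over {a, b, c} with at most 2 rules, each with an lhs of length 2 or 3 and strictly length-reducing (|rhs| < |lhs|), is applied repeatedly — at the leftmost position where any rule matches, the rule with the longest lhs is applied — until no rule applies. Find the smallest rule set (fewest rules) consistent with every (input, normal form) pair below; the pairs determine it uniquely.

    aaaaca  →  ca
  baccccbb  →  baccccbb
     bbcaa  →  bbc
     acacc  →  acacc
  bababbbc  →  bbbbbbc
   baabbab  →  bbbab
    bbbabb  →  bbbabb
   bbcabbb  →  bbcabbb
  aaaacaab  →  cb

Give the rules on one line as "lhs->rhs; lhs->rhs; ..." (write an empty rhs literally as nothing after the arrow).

  | aaaaca => aaca => ca
  | baccccbb
  | bbcaa => bbc
  | acacc

aa->; aba->bb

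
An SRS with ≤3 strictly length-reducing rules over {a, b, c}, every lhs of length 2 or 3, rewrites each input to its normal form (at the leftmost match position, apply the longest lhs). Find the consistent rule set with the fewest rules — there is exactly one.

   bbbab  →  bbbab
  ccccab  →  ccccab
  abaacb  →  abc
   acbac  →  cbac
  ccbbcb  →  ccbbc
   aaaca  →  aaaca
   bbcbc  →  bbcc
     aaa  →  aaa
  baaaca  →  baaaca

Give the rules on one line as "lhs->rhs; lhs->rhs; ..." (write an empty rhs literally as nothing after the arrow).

acb->cb; bcb->bc

  | bbbab
  | ccccab
  | abaacb => abacb => abcb => abc
  | acbac => cbac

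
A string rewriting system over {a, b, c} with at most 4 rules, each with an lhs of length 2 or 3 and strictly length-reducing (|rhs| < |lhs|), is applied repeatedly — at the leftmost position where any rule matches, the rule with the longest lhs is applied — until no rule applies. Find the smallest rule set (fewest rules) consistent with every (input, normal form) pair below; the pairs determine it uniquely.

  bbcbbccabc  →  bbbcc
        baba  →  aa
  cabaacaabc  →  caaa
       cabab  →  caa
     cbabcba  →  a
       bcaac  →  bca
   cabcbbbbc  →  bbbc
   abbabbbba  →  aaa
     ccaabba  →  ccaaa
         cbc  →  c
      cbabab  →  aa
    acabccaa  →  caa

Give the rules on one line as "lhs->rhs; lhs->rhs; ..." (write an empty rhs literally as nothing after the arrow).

  | bbcbbccabc => bbbccabc => bbbccac => bbbcc
  | baba => aba => aa
  | cabaacaabc => caaacaabc => caaaabc => caaaac => caaa
  | cabab => caab => caa

ab->a; ac->; ba->a; cb->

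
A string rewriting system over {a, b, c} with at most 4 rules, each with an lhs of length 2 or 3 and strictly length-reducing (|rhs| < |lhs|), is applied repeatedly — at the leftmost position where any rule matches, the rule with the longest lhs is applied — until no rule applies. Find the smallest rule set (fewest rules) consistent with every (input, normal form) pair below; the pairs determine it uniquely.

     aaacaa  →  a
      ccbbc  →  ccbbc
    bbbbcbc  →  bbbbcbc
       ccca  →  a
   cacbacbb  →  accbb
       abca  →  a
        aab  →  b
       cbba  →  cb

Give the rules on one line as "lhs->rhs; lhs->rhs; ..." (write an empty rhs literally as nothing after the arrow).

aa->; ba->; ca->a

  | aaacaa => acaa => aaa => a
  | ccbbc
  | bbbbcbc
  | ccca => cca => ca => a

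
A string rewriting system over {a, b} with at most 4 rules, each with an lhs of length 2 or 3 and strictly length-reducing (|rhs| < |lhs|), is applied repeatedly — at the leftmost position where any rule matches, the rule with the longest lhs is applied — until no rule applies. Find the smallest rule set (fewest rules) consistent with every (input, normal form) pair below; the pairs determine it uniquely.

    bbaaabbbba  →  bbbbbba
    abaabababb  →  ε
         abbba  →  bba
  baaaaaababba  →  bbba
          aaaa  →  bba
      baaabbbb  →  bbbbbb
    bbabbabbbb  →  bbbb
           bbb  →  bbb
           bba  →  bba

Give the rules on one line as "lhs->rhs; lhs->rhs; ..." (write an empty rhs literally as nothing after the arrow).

  | bbaaabbbba => baaabbbba => aaabbbba => bbbbbba
  | abaabababb => aabababb => aababb => aabb => ab => ε
  | abbba => bba
  | baaaaaababba => aaaaaababba => bbaaababba => baaababba => aaababba => bbbabba => bbba

aaa->bb; ab->; baa->aa; bab->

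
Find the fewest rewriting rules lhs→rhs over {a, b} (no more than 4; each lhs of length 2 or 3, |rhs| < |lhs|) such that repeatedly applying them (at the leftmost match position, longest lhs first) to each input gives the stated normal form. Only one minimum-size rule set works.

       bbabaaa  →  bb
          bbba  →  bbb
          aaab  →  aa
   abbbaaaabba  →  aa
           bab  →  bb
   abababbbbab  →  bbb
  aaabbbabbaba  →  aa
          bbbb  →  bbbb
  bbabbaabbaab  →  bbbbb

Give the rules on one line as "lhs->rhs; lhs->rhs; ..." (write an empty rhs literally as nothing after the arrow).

ab->; abb->; ba->b; baa->

  | bbabaaa => bbbaaa => bba => bb
  | bbba => bbb
  | aaab => aa
  | abbbaaaabba => baaaabba => aabba => aa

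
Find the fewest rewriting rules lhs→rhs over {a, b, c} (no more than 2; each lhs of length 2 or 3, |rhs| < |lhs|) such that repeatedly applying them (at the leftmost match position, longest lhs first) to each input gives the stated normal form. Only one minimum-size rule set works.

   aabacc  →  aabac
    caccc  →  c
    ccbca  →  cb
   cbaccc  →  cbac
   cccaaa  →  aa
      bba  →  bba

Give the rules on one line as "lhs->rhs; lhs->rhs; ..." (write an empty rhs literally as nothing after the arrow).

  | aabacc => aabac
  | caccc => ccc => cc => c
  | ccbca => cbca => cb
  | cbaccc => cbacc => cbac

ca->; cc->c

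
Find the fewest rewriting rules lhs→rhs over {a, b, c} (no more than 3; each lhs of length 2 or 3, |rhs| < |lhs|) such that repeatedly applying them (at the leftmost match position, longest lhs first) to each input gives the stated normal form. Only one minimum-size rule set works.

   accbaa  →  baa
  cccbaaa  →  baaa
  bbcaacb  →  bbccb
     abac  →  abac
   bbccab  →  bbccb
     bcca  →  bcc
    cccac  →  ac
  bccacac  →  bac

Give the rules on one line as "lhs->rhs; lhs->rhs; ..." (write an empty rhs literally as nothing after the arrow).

acc->; ca->c; ccc->

  | accbaa => baa
  | cccbaaa => baaa
  | bbcaacb => bbcacb => bbccb
  | abac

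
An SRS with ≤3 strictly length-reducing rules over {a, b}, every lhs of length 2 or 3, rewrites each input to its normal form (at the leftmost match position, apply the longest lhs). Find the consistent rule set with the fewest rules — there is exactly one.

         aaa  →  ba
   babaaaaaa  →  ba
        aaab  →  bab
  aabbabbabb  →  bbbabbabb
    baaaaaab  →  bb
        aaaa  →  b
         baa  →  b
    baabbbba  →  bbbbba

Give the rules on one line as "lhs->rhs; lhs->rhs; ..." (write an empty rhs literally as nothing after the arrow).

aa->b; baa->aa

  | aaa => ba
  | babaaaaaa => baaaaaaa => aaaaaaa => baaaaa => aaaaa => baaa => aaa => ba
  | aaab => bab
  | aabbabbabb => bbbabbabb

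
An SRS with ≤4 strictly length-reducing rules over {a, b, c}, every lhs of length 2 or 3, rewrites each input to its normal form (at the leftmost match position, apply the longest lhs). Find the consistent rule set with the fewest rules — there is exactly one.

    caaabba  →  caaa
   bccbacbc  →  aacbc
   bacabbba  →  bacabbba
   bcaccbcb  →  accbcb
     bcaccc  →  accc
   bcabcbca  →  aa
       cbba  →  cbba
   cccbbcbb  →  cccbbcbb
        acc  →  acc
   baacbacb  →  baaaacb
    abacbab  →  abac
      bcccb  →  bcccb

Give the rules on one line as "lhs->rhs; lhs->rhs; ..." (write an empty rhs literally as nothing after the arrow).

aab->c; bca->a; cba->aa

  | caaabba => cacba => caaa
  | bccbacbc => bcaacbc => aacbc
  | bacabbba
  | bcaccbcb => accbcb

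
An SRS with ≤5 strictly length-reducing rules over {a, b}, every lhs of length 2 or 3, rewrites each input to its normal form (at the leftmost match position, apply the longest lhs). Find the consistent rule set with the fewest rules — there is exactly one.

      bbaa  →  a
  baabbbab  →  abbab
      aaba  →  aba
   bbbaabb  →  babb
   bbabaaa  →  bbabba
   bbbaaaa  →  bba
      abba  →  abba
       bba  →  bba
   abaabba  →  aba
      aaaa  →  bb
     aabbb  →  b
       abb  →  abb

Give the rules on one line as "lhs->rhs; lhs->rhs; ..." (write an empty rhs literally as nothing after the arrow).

aa->b; aab->ab; baa->bb; bbb->a

  | bbaa => bbb => a
  | baabbbab => bbbbbab => abbab
  | aaba => aba
  | bbbaabb => aaabb => babb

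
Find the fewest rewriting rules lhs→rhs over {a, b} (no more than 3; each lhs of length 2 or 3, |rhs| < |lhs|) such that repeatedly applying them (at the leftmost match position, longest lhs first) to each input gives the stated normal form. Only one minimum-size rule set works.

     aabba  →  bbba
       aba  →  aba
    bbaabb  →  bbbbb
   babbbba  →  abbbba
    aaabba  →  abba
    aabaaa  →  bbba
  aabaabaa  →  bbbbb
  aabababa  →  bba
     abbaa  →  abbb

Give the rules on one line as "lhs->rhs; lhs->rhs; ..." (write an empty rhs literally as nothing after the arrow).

  | aabba => bbba
  | aba
  | bbaabb => bbbbb
  | babbbba => abbbba

aa->b; bab->ab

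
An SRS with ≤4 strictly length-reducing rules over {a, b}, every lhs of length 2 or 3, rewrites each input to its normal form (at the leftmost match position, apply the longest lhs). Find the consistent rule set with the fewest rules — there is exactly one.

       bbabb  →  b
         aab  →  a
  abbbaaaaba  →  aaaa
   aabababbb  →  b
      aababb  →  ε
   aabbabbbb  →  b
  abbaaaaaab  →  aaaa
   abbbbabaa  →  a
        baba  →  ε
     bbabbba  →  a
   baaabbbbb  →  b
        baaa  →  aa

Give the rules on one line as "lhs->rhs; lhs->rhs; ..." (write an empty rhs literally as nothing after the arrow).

  | bbabb => abb => b
  | aab => a
  | abbbaaaaba => bbaaaaba => aaaaba => aaaa
  | aabababbb => aababbb => aabbb => abb => b

ab->; ba->; bb->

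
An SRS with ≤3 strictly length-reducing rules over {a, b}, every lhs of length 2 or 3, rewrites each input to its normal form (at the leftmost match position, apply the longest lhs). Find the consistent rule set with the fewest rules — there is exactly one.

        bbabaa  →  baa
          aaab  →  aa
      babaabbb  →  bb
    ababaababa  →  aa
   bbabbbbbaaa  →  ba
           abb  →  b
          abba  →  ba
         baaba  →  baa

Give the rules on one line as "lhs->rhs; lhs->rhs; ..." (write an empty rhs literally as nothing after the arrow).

ab->; bba->

  | bbabaa => baa
  | aaab => aa
  | babaabbb => baabbb => babb => bb
  | ababaababa => abaababa => aababa => aaba => aa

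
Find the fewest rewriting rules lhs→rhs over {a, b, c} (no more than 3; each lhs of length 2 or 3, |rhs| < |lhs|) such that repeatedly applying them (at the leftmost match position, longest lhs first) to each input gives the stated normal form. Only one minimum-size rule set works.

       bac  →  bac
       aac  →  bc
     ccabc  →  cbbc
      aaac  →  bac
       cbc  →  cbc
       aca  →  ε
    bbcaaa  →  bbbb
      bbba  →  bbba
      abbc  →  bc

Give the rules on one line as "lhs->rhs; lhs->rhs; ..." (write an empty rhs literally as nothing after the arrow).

aa->b; ab->; ca->b

  | bac
  | aac => bc
  | ccabc => cbbc
  | aaac => bac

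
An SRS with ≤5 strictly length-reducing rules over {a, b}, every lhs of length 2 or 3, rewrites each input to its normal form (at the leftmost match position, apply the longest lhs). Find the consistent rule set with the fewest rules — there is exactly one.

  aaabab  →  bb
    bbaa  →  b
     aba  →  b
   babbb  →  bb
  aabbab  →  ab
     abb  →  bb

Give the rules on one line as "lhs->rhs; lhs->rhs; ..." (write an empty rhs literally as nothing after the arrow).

  | aaabab => babab => abab => aab => bb
  | bbaa => baa => aa => b
  | aba => aa => b
  | babbb => abbb => bbb => bb

aa->b; abb->bb; ba->a; bbb->bb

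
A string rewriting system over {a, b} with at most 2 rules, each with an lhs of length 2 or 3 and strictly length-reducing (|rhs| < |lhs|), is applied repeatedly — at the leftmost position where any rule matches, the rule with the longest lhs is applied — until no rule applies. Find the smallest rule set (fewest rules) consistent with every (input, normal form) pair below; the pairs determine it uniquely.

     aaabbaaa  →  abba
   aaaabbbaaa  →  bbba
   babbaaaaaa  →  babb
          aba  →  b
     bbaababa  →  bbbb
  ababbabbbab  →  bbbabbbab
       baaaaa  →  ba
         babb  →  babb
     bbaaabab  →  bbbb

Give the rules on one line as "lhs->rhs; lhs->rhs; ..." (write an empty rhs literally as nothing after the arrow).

  | aaabbaaa => abbaaa => abba
  | aaaabbbaaa => aabbbaaa => bbbaaa => bbba
  | babbaaaaaa => babbaaaa => babbaa => babb
  | aba => b

aa->; aba->b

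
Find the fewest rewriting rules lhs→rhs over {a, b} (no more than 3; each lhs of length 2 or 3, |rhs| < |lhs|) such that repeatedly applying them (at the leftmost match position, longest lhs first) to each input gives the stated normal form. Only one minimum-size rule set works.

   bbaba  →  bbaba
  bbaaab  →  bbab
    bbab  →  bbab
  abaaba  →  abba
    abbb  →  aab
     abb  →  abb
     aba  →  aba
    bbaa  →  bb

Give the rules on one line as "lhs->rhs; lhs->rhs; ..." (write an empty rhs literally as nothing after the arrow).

  | bbaba
  | bbaaab => bbab
  | bbab
  | abaaba => abba

baa->b; bbb->ab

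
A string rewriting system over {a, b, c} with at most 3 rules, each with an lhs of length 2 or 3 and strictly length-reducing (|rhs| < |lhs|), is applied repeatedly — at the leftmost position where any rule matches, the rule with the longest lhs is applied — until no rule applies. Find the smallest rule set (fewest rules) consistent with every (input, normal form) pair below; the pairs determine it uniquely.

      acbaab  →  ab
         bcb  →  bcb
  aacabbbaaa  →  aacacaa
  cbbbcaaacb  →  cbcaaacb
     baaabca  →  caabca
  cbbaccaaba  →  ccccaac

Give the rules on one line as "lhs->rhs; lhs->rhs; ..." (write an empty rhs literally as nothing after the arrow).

  | acbaab => accab => ab
  | bcb
  | aacabbbaaa => aacabbaaa => aacabaaa => aacacaa
  | cbbbcaaacb => cbbcaaacb => cbcaaacb

acc->; ba->c; bb->b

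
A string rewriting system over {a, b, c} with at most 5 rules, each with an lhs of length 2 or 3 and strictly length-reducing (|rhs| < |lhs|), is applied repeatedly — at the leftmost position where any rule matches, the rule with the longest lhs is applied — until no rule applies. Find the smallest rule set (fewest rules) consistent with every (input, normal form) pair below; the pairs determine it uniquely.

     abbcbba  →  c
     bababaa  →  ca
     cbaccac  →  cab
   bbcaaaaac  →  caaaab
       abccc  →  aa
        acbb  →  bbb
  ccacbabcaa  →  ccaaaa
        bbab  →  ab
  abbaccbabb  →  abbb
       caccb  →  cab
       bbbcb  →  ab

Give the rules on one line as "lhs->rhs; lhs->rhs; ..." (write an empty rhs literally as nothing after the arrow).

ac->b; ba->c; bc->a; cba->ca

  | abbcbba => ababba => acbba => bbba => bbc => ba => c
  | bababaa => cbabaa => cabaa => caca => cba => ca
  | cbaccac => caccac => cbcac => caac => cab
  | bbcaaaaac => baaaaaac => caaaaac => caaaab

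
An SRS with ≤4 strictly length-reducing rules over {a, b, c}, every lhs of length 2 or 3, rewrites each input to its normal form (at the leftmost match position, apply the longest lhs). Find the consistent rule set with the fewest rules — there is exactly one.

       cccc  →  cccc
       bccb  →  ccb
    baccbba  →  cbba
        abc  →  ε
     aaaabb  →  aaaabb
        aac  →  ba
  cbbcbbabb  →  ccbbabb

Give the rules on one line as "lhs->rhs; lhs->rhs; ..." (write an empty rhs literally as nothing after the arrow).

  | cccc
  | bccb => ccb
  | baccbba => bcbba => cbba
  | abc => ac => ε

aac->ba; ac->; bc->c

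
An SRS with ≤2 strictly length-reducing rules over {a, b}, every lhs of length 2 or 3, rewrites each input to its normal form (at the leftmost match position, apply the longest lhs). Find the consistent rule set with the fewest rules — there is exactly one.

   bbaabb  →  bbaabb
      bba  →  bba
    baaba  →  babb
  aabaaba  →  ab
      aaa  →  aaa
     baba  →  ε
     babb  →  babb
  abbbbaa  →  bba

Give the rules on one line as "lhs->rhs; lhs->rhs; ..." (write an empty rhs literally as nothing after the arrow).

  | bbaabb
  | bba
  | baaba => babb
  | aabaaba => abbaba => abbbb => ab

aba->bb; bbb->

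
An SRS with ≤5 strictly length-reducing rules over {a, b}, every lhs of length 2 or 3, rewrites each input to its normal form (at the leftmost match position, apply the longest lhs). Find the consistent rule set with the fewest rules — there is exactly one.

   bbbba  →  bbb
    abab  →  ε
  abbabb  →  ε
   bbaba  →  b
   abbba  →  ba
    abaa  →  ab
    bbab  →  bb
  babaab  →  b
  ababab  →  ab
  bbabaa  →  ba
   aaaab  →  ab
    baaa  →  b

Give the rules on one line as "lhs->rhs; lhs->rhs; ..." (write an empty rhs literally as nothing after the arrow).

aaa->; aba->ab; abb->; bba->b

  | bbbba => bbb
  | abab => abb => ε
  | abbabb => abb => ε
  | bbaba => bba => b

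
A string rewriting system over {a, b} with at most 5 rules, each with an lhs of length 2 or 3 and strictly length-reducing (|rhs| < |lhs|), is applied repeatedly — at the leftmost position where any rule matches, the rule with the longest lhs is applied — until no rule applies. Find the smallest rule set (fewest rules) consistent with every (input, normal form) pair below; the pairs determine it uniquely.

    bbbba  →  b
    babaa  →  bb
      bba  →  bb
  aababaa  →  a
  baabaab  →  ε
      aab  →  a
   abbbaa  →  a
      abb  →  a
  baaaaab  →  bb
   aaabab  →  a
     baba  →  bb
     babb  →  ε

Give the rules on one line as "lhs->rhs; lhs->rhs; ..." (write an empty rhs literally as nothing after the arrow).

aa->a; ab->a; ba->b; bbb->

  | bbbba => ba => b
  | babaa => bbaa => bba => bb
  | bba => bb
  | aababaa => ababaa => aabaa => abaa => aaa => aa => a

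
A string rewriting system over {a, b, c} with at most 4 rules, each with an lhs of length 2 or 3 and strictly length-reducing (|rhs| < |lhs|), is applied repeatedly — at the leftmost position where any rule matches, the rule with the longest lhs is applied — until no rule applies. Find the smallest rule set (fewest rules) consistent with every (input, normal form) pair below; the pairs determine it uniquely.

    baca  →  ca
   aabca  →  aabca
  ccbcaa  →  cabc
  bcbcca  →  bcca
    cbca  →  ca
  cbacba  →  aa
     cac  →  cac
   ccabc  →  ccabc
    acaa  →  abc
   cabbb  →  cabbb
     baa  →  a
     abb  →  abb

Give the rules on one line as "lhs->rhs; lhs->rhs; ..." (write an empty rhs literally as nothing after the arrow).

  | baca => ca
  | aabca
  | ccbcaa => cacaa => cabc
  | bcbcca => bcca

ba->; caa->bc; cb->; ccb->ca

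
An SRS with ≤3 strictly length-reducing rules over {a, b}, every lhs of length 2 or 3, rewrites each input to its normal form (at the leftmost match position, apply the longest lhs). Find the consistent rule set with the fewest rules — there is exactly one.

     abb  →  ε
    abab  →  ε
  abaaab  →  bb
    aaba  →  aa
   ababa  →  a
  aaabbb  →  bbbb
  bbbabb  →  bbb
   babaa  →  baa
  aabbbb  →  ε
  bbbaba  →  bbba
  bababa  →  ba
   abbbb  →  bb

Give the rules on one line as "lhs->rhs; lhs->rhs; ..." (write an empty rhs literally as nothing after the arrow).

aaa->b; ab->; abb->

  | abb => ε
  | abab => ab => ε
  | abaaab => aaab => bb
  | aaba => aa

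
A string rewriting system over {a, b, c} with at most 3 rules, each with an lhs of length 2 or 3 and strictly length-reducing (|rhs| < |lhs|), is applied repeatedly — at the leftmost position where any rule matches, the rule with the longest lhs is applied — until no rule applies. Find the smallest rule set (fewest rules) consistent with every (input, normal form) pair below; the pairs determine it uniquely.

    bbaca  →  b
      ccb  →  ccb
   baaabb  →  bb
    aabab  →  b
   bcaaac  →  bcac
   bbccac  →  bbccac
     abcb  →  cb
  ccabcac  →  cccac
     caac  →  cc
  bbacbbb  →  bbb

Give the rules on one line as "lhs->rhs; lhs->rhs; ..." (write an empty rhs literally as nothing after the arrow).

  | bbaca => baa => b
  | ccb
  | baaabb => babb => bb
  | aabab => bab => b

aa->; ab->; bac->a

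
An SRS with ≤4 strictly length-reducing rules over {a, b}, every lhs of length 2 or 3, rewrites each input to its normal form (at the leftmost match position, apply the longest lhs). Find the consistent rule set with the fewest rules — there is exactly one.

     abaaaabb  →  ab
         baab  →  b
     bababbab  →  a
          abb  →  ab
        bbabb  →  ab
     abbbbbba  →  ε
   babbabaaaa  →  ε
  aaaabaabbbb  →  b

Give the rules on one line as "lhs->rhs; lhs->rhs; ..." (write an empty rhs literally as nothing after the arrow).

  | abaaaabb => aaaaabb => aaabb => abb => ab
  | baab => aab => b
  | bababbab => aabbab => bbab => bab => a
  | abb => ab

aa->; ba->a; bab->a; bb->b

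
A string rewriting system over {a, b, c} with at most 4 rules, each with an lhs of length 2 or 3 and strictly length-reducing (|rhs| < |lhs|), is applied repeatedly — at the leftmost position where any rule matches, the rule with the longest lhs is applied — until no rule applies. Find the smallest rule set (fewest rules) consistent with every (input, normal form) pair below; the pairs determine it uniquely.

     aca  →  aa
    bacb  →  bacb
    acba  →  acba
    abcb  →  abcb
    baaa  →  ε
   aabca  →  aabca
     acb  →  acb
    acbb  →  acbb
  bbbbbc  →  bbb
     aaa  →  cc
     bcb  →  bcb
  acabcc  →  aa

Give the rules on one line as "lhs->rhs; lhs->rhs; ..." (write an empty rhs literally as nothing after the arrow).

  | aca => aa
  | bacb
  | acba
  | abcb

aaa->cc; aca->aa; bbc->; bcc->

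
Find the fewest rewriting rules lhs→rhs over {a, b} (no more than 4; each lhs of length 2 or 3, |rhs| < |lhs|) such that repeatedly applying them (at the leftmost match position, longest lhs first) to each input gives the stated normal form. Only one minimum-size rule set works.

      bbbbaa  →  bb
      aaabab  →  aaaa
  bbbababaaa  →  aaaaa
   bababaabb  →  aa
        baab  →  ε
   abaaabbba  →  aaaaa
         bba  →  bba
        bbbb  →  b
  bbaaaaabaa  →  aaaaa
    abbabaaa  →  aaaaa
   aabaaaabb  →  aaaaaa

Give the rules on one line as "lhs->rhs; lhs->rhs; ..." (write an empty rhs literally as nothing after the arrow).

ab->a; baa->bb; bbb->

  | bbbbaa => baa => bb
  | aaabab => aaaab => aaaa
  | bbbababaaa => ababaaa => aabaaa => aaaaa
  | bababaabb => baabaabb => bbbaabb => aabb => aab => aa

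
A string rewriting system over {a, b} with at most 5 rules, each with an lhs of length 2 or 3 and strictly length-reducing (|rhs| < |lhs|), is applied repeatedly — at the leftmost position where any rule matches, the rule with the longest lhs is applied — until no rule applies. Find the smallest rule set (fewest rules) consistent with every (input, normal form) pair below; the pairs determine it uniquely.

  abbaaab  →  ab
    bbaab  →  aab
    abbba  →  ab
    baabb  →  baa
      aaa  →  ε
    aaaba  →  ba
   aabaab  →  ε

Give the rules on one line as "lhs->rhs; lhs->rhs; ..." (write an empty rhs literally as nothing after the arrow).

  | abbaaab => aaaab => ab
  | bbaab => aab
  | abbba => aaba => ab
  | baabb => baa

aaa->; aba->b; bb->; bbb->ab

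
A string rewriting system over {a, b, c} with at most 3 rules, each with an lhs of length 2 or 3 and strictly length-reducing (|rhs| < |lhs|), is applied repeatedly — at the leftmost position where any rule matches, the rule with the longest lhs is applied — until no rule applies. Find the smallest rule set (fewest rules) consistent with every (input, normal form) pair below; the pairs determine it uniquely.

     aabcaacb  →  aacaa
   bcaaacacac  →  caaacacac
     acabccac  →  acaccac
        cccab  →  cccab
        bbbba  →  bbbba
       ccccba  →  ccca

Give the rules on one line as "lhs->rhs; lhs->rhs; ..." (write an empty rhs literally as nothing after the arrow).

bc->c; cb->

  | aabcaacb => aacaacb => aacaa
  | bcaaacacac => caaacacac
  | acabccac => acaccac
  | cccab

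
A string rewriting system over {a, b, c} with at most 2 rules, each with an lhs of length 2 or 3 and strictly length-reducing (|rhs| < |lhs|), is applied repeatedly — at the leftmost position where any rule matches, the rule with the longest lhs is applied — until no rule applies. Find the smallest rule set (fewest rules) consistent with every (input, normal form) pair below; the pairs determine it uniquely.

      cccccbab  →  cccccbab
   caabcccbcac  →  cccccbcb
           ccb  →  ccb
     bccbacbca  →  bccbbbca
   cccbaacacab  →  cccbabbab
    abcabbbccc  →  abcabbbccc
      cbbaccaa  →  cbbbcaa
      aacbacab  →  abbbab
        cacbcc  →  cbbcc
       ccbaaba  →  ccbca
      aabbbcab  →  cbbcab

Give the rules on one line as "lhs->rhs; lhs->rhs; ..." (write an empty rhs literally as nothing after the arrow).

  | cccccbab
  | caabcccbcac => cccccbcac => cccccbcb
  | ccb
  | bccbacbca => bccbbbca

aab->c; ac->b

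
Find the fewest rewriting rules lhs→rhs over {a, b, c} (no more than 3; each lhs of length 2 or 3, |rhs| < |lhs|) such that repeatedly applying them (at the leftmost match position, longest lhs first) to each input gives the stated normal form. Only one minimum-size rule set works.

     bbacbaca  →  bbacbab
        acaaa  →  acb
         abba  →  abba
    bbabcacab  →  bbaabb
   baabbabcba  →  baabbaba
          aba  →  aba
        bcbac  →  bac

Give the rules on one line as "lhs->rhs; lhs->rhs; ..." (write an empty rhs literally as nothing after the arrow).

  | bbacbaca => bbacbab
  | acaaa => acca => acb
  | abba
  | bbabcacab => bbaacab => bbaabb

bc->; ca->b; caa->cc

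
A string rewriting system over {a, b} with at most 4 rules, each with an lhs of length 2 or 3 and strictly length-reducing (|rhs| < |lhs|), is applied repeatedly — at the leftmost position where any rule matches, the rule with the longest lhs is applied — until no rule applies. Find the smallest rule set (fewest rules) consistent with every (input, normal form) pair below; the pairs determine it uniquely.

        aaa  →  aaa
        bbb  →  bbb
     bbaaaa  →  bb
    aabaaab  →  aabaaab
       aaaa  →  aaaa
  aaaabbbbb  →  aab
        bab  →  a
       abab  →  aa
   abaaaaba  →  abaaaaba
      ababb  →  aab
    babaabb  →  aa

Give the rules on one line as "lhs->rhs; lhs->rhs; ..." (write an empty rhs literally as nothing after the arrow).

  | aaa
  | bbb
  | bbaaaa => bbaaa => bbaa => bba => bb
  | aabaaab

abb->; bab->a; bba->bb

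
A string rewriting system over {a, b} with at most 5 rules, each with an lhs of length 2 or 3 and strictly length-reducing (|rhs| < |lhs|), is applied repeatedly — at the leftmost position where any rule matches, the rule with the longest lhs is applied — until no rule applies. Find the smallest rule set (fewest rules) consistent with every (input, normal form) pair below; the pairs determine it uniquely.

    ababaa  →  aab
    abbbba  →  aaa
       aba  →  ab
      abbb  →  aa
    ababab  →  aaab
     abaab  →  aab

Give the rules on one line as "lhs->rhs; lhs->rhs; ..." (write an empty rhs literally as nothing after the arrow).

ba->b; bab->ab; bb->a; bbb->bb

  | ababaa => aabaa => aaba => aab
  | abbbba => abbba => abba => aaa
  | aba => ab
  | abbb => abb => aa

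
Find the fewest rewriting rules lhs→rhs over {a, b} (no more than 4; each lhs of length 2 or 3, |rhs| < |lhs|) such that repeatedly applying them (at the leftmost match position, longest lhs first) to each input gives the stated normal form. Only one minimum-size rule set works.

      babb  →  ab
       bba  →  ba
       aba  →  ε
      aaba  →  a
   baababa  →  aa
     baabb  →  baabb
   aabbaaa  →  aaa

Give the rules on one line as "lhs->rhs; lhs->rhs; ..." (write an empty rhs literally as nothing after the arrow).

  | babb => ab
  | bba => ba
  | aba => ε
  | aaba => a

aba->; bab->a; bba->ba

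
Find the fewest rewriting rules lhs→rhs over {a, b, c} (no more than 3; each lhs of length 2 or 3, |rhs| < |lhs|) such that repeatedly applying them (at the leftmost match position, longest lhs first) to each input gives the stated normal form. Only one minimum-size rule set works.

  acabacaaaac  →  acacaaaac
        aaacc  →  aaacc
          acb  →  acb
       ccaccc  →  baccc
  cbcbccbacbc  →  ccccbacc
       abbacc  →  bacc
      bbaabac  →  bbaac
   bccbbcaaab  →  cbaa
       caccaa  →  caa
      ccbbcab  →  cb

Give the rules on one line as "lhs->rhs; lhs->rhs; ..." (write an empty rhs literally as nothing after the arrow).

  | acabacaaaac => acacaaaac
  | aaacc
  | acb
  | ccaccc => baccc

ab->; bc->c; cca->ba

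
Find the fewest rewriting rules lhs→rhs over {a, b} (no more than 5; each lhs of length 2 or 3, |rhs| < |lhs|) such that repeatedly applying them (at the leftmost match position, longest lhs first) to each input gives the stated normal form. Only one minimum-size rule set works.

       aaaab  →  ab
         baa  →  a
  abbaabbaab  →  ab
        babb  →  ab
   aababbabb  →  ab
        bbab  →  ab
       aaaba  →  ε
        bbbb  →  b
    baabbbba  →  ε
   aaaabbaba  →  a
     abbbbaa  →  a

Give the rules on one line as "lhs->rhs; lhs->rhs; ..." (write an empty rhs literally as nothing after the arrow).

aa->a; aba->; ba->a; bb->b

  | aaaab => aaab => aab => ab
  | baa => aa => a
  | abbaabbaab => abaabbaab => abbaab => abaab => ab
  | babb => abb => ab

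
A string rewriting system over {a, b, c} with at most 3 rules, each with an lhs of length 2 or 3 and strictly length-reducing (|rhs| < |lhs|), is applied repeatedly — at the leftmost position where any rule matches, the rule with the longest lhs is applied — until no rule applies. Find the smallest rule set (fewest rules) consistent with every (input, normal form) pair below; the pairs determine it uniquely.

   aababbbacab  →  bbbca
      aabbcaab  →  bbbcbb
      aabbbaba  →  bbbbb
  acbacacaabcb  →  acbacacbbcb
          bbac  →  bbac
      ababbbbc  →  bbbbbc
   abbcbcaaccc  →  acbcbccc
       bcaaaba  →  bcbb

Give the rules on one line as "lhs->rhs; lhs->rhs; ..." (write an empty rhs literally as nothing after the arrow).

  | aababbbacab => bbabbbacab => bbabbacab => bbabacab => bbaacab => bbbcab => bbbca
  | aabbcaab => bbbcaab => bbbcbb
  | aabbbaba => bbbbaba => bbbbaa => bbbbb
  | acbacacaabcb => acbacacbbcb

aa->b; ab->a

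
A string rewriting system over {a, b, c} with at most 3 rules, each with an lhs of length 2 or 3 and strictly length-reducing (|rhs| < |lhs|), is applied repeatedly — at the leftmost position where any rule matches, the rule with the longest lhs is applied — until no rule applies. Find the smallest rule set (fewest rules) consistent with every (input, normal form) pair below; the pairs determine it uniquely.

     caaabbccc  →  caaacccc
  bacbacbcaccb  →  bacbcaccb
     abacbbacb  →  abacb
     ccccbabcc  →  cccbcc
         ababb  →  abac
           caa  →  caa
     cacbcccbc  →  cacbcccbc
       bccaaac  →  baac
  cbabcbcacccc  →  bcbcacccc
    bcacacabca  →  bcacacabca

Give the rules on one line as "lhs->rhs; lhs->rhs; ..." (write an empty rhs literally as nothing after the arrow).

  | caaabbccc => caaacccc
  | bacbacbcaccb => bacbcaccb
  | abacbbacb => abaccacb => abacb
  | ccccbabcc => cccbcc

bb->c; cba->; cca->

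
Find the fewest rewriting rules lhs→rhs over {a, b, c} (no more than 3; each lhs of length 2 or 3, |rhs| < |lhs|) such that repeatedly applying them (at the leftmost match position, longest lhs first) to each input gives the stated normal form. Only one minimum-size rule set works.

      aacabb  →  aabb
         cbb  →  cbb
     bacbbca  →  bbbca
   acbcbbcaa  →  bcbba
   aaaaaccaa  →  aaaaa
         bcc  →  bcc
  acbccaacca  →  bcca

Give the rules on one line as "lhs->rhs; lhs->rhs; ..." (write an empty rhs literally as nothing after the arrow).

ac->; caa->a

  | aacabb => aabb
  | cbb
  | bacbbca => bbbca
  | acbcbbcaa => bcbbcaa => bcbba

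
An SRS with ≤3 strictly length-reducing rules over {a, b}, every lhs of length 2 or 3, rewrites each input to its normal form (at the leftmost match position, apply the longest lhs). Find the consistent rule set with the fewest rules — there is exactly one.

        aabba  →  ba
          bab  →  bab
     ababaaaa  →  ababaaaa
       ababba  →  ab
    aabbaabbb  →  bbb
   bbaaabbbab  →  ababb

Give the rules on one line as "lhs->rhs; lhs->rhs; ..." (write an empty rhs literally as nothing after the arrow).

aab->; bba->ab

  | aabba => ba
  | bab
  | ababaaaa
  | ababba => abaab => ab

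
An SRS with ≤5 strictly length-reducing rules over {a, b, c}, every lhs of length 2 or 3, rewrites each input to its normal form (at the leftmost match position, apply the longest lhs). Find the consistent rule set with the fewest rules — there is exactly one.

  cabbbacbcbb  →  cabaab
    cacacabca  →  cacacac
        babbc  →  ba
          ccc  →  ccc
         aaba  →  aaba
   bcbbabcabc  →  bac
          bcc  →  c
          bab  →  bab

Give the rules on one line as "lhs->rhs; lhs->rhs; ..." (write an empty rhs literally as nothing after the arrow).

bb->b; bc->; bca->c; cbb->ab

  | cabbbacbcbb => cabbacbcbb => cabacbcbb => cabacbb => cabaab
  | cacacabca => cacacac
  | babbc => babc => ba
  | ccc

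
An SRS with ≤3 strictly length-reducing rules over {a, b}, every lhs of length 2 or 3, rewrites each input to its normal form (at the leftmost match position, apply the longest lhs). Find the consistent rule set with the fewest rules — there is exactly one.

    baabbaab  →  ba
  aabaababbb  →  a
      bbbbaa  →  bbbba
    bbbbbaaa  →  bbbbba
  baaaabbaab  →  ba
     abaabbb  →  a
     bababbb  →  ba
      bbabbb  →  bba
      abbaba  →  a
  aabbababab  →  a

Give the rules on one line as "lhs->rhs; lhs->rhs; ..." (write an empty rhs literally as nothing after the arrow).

  | baabbaab => babbaab => babaab => baaab => baab => bab => ba
  | aabaababbb => abaababbb => aaababbb => aababbb => ababbb => aabbb => abbb => abb => ab => a
  | bbbbaa => bbbba
  | bbbbbaaa => bbbbbaa => bbbbba

aa->a; ab->a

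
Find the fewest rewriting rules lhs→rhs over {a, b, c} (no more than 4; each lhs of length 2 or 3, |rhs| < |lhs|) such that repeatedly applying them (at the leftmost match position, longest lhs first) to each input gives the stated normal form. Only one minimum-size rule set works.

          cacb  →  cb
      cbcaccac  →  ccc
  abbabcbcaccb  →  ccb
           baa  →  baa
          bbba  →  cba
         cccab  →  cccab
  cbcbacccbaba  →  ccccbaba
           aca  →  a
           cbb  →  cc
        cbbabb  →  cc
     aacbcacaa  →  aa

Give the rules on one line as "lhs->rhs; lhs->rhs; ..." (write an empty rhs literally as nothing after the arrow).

ac->; bb->c; bc->c

  | cacb => cb
  | cbcaccac => ccaccac => cccac => ccc
  | abbabcbcaccb => acabcbcaccb => abcbcaccb => acbcaccb => bcaccb => caccb => ccb
  | baa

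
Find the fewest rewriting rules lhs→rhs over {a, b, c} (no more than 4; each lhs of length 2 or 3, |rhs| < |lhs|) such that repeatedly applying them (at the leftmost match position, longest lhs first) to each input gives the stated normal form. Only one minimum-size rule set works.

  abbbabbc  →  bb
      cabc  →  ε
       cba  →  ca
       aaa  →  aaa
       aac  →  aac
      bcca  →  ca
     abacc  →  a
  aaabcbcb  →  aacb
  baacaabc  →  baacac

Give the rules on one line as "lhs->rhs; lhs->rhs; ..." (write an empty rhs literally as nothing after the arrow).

  | abbbabbc => bbabbc => bbbc => bb
  | cabc => cc => ε
  | cba => ca
  | aaa

ab->; bc->; cba->ca; cc->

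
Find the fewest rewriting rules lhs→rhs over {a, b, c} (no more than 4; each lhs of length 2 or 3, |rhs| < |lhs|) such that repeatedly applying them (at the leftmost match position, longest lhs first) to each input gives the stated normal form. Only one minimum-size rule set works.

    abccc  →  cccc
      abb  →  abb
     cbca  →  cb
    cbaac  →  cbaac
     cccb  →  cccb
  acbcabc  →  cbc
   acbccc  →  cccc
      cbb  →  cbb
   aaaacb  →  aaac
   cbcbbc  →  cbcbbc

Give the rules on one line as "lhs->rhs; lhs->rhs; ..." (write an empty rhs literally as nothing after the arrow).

  | abccc => cccc
  | abb
  | cbca => cb
  | cbaac

abc->cc; acb->c; ca->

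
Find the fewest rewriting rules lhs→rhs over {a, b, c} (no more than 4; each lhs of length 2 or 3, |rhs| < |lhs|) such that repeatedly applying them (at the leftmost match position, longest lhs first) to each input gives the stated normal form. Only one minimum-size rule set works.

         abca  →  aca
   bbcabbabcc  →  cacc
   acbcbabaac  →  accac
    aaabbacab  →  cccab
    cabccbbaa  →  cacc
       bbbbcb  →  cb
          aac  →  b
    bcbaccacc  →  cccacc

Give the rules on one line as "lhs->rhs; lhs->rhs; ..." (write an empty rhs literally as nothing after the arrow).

aaa->cc; aac->b; ba->; bc->c

  | abca => aca
  | bbcabbabcc => bcabbabcc => cabbabcc => cabbcc => cabcc => cacc
  | acbcbabaac => accbabaac => accbaac => accac
  | aaabbacab => ccbbacab => ccbcab => cccab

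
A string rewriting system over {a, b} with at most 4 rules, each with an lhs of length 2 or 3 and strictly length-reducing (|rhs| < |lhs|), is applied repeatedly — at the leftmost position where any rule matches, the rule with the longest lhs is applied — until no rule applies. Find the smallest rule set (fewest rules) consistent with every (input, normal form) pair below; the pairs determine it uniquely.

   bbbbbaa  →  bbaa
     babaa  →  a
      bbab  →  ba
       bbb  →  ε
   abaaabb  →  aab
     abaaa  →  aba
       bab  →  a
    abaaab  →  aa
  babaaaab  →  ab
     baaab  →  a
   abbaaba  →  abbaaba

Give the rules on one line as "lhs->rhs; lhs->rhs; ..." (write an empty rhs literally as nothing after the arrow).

  | bbbbbaa => bbaa
  | babaa => aaa => a
  | bbab => ba
  | bbb => ε

aaa->a; bab->a; bbb->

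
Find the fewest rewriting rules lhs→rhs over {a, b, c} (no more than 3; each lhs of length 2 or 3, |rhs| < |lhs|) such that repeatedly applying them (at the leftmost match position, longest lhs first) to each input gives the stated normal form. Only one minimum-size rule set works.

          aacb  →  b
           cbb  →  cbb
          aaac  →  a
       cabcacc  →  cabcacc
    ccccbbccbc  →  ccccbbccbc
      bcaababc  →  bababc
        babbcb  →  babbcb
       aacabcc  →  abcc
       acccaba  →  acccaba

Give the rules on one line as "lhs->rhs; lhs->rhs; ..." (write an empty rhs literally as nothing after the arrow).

aac->; caa->a

  | aacb => b
  | cbb
  | aaac => a
  | cabcacc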